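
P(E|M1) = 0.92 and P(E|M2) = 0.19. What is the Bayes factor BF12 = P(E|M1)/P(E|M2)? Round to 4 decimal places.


Bayes factor BF12 = P(E|M1) / P(E|M2)
= 0.92 / 0.19
= 4.8421

4.8421


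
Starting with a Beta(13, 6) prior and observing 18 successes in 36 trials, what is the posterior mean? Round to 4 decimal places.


Posterior parameters: alpha = 13 + 18 = 31
beta = 6 + 18 = 24
Posterior mean = alpha / (alpha + beta) = 31 / 55
= 0.5636

0.5636


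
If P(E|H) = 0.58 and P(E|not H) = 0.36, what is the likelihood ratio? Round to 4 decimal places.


Likelihood ratio = P(E|H) / P(E|not H)
= 0.58 / 0.36
= 1.6111

1.6111


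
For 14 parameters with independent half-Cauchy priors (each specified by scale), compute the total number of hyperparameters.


A half-Cauchy prior has 1 hyperparameter per parameter.
Total = 14 * 1 = 14

14


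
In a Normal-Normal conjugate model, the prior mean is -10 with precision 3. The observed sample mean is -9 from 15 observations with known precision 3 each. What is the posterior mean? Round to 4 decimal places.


Posterior precision = tau0 + n*tau = 3 + 15*3 = 48
Posterior mean = (tau0*mu0 + n*tau*xbar) / posterior_precision
= (3*-10 + 15*3*-9) / 48
= -435 / 48 = -9.0625

-9.0625


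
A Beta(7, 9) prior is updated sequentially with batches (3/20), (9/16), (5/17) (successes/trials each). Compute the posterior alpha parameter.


Sequential conjugate updating is equivalent to a single batch update.
Total successes across all batches = 17
alpha_posterior = alpha_prior + total_successes = 7 + 17
= 24

24


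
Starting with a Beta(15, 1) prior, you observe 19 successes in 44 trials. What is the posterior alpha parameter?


For a Beta-Binomial conjugate model:
Posterior alpha = prior alpha + number of successes
= 15 + 19 = 34

34


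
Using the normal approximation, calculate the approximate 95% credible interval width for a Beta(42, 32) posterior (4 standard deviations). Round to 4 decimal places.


Var(Beta) = 42*32/(74^2 * 75) = 0.0033
SD = 0.0572
Width ~ 4*SD = 0.2288

0.2288


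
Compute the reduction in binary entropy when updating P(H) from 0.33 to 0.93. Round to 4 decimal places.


H_before = -p*log2(p) - (1-p)*log2(1-p) for p=0.33: 0.9149
H_after for p=0.93: 0.3659
Reduction = 0.9149 - 0.3659 = 0.549

0.549


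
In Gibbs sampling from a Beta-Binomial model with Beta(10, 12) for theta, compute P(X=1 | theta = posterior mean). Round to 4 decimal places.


Posterior mean = alpha/(alpha+beta) = 10/22 = 0.4545
P(X=1|theta=mean) = theta = 0.4545

0.4545


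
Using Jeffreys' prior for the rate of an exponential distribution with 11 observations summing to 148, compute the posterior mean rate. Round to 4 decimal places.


Jeffreys' prior leads to posterior Gamma(11, 148).
Mean = 11/148 = 0.0743

0.0743


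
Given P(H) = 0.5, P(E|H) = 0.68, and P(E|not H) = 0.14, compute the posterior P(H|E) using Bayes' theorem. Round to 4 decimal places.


By Bayes' theorem: P(H|E) = P(E|H)*P(H) / P(E)
P(E) = P(E|H)*P(H) + P(E|not H)*P(not H)
P(E) = 0.68*0.5 + 0.14*0.5 = 0.41
P(H|E) = 0.68*0.5 / 0.41 = 0.8293

0.8293


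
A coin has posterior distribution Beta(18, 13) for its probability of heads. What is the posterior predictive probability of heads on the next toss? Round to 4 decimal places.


Posterior predictive = E[theta] = alpha/(alpha+beta)
= 18/31
= 0.5806

0.5806


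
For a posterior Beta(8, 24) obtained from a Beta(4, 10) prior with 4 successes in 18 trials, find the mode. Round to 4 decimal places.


Mode = (alpha - 1) / (alpha + beta - 2)
= 7 / 30
= 0.2333

0.2333


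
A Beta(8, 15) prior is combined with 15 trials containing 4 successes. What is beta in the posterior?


In conjugate updating:
beta_posterior = beta_prior + (n - k)
= 15 + (15 - 4)
= 15 + 11 = 26

26


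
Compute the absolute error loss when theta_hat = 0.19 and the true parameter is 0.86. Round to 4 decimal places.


L = |theta_hat - theta_true|
= |0.19 - 0.86| = 0.67

0.67


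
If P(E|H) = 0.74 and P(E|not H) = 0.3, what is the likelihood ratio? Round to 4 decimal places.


Likelihood ratio = P(E|H) / P(E|not H)
= 0.74 / 0.3
= 2.4667

2.4667


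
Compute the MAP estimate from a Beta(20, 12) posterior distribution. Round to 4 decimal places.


MAP = mode of Beta distribution
= (alpha - 1)/(alpha + beta - 2)
= (20-1)/(20+12-2)
= 19/30 = 0.6333

0.6333


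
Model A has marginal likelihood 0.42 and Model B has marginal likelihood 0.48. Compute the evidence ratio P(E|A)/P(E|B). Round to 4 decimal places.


Evidence ratio = P(E|A) / P(E|B)
= 0.42 / 0.48
= 0.875

0.875


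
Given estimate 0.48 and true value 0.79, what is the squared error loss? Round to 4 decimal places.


Squared error = (estimate - true)^2
Difference = -0.31
Loss = -0.31^2 = 0.0961

0.0961


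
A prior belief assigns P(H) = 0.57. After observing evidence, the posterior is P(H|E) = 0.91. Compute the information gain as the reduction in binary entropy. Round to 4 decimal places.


H(prior) = -0.57*log2(0.57) - 0.43*log2(0.43)
= 0.9858
H(post) = -0.91*log2(0.91) - 0.09*log2(0.09)
= 0.4365
IG = 0.9858 - 0.4365 = 0.5493

0.5493


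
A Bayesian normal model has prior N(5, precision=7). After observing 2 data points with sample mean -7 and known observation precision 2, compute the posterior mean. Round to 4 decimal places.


Posterior mean = (prior_precision * prior_mean + n * data_precision * data_mean) / (prior_precision + n * data_precision)
Numerator = 7*5 + 2*2*-7 = 7
Denominator = 7 + 2*2 = 11
Posterior mean = 0.6364

0.6364


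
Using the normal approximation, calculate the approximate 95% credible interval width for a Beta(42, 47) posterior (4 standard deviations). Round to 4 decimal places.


Var(Beta) = 42*47/(89^2 * 90) = 0.0028
SD = 0.0526
Width ~ 4*SD = 0.2105

0.2105


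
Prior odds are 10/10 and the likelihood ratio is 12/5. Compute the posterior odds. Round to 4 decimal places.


Posterior odds = prior odds * likelihood ratio
= (10/10) * (12/5)
= 120 / 50
= 2.4

2.4


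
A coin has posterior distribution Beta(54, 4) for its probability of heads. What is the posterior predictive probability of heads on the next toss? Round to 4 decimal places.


Posterior predictive = E[theta] = alpha/(alpha+beta)
= 54/58
= 0.931

0.931


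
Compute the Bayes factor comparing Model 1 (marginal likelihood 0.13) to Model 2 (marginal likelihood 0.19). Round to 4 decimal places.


BF12 = marginal likelihood of M1 / marginal likelihood of M2
= 0.13/0.19
= 0.6842

0.6842


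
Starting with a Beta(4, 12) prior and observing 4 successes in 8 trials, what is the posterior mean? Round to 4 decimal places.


Posterior parameters: alpha = 4 + 4 = 8
beta = 12 + 4 = 16
Posterior mean = alpha / (alpha + beta) = 8 / 24
= 0.3333

0.3333


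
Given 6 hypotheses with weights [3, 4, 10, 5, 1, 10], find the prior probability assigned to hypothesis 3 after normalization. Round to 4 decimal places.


To normalize, divide each weight by the sum of all weights.
Sum = 33
Prior(H3) = 10/33 = 0.303

0.303


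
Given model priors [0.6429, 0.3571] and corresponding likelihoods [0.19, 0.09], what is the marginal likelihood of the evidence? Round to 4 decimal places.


P(E) = sum_i P(M_i) P(E|M_i)
= 0.1222 + 0.0321
= 0.1543

0.1543


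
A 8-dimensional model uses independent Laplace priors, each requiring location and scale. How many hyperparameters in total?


Per parameter: 2 (location and scale).
Total = 8 * 2 = 16

16


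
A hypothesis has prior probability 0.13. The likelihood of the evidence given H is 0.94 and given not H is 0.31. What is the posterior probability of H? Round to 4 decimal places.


Using Bayes' theorem:
P(E) = 0.13 * 0.94 + 0.87 * 0.31
P(E) = 0.3919
P(H|E) = (0.13 * 0.94) / 0.3919 = 0.3118

0.3118


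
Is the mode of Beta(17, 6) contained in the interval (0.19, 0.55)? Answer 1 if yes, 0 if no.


Mode = (a-1)/(a+b-2) = 16/21 = 0.7619
Interval: (0.19, 0.55)
Contains mode? 0

0


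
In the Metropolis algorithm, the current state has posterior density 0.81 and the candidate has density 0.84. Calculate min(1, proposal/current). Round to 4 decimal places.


Ratio = 0.84/0.81 = 1.037
Acceptance probability = min(1, 1.037)
= 1.0

1.0


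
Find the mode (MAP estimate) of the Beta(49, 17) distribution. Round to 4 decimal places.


For Beta(a,b) with a,b > 1:
Mode = (a-1)/(a+b-2) = (49-1)/(66-2)
= 48/64 = 0.75

0.75


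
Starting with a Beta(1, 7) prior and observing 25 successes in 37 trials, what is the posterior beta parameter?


Posterior beta = prior beta + failures
Failures = 37 - 25 = 12
beta_post = 7 + 12 = 19

19


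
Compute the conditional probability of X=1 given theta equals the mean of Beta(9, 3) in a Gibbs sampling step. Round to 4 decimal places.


Mean of Beta(9, 3) = 0.75
P(X=1 | theta=0.75) = 0.75

0.75


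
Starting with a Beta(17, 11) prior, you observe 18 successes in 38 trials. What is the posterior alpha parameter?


For a Beta-Binomial conjugate model:
Posterior alpha = prior alpha + number of successes
= 17 + 18 = 35

35


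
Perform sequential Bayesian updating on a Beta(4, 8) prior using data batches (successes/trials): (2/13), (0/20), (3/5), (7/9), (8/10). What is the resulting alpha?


Accumulate successes: 20
Posterior alpha = prior alpha + sum of successes
= 4 + 20 = 24

24


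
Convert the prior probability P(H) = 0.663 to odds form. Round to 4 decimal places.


P(not H) = 1 - 0.663 = 0.337
Odds = 0.663 / 0.337 = 1.9674

1.9674


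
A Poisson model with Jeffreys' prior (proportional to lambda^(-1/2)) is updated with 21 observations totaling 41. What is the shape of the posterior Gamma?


Posterior = Gamma(0.5 + S, n)
= Gamma(0.5 + 41, 21)
Posterior shape = 0.5 + S = 0.5 + 41 = 41.5

41.5


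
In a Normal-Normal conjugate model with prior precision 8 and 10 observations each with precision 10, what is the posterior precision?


Posterior precision = prior precision + n * observation precision
= 8 + 10 * 10
= 8 + 100 = 108

108


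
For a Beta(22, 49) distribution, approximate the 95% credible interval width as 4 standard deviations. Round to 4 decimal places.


Variance of Beta(a,b) = ab / ((a+b)^2 * (a+b+1))
= 22*49 / ((71)^2 * 72)
= 0.003
SD = sqrt(0.003) = 0.0545
Width = 4 * SD = 0.218

0.218


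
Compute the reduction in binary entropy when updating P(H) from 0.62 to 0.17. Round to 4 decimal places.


H_before = -p*log2(p) - (1-p)*log2(1-p) for p=0.62: 0.958
H_after for p=0.17: 0.6577
Reduction = 0.958 - 0.6577 = 0.3003

0.3003


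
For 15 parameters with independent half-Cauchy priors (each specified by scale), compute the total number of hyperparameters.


A half-Cauchy prior has 1 hyperparameter per parameter.
Total = 15 * 1 = 15

15


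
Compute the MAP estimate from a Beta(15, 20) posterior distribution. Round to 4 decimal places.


MAP = mode of Beta distribution
= (alpha - 1)/(alpha + beta - 2)
= (15-1)/(15+20-2)
= 14/33 = 0.4242

0.4242


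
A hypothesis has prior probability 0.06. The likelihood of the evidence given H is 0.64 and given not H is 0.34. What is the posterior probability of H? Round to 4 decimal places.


Using Bayes' theorem:
P(E) = 0.06 * 0.64 + 0.94 * 0.34
P(E) = 0.358
P(H|E) = (0.06 * 0.64) / 0.358 = 0.1073

0.1073


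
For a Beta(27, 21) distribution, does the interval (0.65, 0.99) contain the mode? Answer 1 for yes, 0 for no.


Mode of Beta(a,b) = (a-1)/(a+b-2)
= (27-1)/(27+21-2) = 0.5652
Check: 0.65 <= 0.5652 <= 0.99?
Result: 0

0


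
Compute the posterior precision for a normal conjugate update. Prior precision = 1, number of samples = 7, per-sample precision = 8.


tau_post = tau_0 + n * tau
= 1 + 7 * 8 = 57

57


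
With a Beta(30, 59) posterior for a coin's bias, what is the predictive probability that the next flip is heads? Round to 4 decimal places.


The predictive probability equals the posterior mean.
P(next = heads) = alpha / (alpha + beta)
= 30 / 89 = 0.3371

0.3371


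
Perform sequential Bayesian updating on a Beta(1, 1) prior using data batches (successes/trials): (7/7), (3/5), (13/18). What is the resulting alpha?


Accumulate successes: 23
Posterior alpha = prior alpha + sum of successes
= 1 + 23 = 24

24


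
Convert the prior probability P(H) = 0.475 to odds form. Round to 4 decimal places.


P(not H) = 1 - 0.475 = 0.525
Odds = 0.475 / 0.525 = 0.9048

0.9048


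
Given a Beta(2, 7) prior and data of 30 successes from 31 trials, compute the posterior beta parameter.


Number of failures = 31 - 30 = 1
Posterior beta = 7 + 1 = 8

8


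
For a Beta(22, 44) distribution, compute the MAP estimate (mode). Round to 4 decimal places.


MAP = mode = (a-1)/(a+b-2)
= (22-1)/(22+44-2)
= 21/64 = 0.3281

0.3281


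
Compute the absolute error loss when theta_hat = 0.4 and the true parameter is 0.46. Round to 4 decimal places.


L = |theta_hat - theta_true|
= |0.4 - 0.46| = 0.06

0.06


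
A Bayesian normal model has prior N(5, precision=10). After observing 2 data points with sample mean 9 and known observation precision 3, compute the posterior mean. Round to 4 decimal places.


Posterior mean = (prior_precision * prior_mean + n * data_precision * data_mean) / (prior_precision + n * data_precision)
Numerator = 10*5 + 2*3*9 = 104
Denominator = 10 + 2*3 = 16
Posterior mean = 6.5

6.5


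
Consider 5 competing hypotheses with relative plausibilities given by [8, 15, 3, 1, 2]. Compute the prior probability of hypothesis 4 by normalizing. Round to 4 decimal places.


Sum of weights = 8 + 15 + 3 + 1 + 2 = 29
Normalized prior for H4 = 1 / 29
= 0.0345

0.0345


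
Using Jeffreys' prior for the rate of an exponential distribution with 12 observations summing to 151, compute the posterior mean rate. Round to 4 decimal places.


Jeffreys' prior leads to posterior Gamma(12, 151).
Mean = 12/151 = 0.0795

0.0795


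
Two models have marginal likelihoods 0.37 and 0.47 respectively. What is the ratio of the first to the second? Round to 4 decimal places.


Evidence ratio = 0.37 / 0.47
= 0.7872

0.7872


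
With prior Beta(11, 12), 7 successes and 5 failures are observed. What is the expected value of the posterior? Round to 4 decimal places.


Posterior = Beta(18, 17)
E[theta] = alpha/(alpha+beta)
= 18/35 = 0.5143

0.5143


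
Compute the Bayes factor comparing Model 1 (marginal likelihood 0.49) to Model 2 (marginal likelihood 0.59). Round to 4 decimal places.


BF12 = marginal likelihood of M1 / marginal likelihood of M2
= 0.49/0.59
= 0.8305

0.8305


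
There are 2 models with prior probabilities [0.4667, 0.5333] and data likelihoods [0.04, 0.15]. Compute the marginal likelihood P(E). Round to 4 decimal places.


P(E) = sum over models of P(M_i) * P(E|M_i)
= 0.4667*0.04 + 0.5333*0.15
= 0.0987

0.0987


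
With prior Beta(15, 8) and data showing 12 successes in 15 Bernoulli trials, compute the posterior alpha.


Conjugate update: alpha_posterior = alpha_prior + k
= 15 + 12 = 27

27


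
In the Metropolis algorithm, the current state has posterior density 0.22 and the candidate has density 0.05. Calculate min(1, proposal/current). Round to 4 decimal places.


Ratio = 0.05/0.22 = 0.2273
Acceptance probability = min(1, 0.2273)
= 0.2273

0.2273


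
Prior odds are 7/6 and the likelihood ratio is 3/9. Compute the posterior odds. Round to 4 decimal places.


Posterior odds = prior odds * likelihood ratio
= (7/6) * (3/9)
= 21 / 54
= 0.3889

0.3889


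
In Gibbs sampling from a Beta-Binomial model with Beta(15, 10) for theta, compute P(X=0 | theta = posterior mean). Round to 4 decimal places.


Posterior mean = alpha/(alpha+beta) = 15/25 = 0.6
P(X=0|theta=mean) = 1 - theta = 0.4

0.4


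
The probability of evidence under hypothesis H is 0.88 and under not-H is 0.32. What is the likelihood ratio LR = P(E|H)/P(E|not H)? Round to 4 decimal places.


LR = 0.88 / 0.32
= 2.75

2.75


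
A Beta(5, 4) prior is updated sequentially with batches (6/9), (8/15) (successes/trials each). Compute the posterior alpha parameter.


Sequential conjugate updating is equivalent to a single batch update.
Total successes across all batches = 14
alpha_posterior = alpha_prior + total_successes = 5 + 14
= 19

19


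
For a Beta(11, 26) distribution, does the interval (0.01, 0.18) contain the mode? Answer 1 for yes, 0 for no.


Mode of Beta(a,b) = (a-1)/(a+b-2)
= (11-1)/(11+26-2) = 0.2857
Check: 0.01 <= 0.2857 <= 0.18?
Result: 0

0


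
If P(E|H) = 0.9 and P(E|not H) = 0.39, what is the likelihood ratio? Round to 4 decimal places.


Likelihood ratio = P(E|H) / P(E|not H)
= 0.9 / 0.39
= 2.3077

2.3077


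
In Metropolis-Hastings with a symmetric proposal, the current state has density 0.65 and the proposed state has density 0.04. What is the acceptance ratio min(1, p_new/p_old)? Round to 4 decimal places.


Ratio = p_new / p_old = 0.04 / 0.65 = 0.0615
Acceptance = min(1, 0.0615) = 0.0615

0.0615


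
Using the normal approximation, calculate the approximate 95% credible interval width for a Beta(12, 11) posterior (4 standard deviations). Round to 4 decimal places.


Var(Beta) = 12*11/(23^2 * 24) = 0.0104
SD = 0.102
Width ~ 4*SD = 0.4079

0.4079


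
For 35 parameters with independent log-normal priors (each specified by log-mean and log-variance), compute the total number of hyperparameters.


A log-normal prior has 2 hyperparameters per parameter.
Total = 35 * 2 = 70

70


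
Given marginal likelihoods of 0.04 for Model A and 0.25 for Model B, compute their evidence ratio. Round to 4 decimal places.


Ratio = ML(A) / ML(B) = 0.04/0.25
= 0.16

0.16


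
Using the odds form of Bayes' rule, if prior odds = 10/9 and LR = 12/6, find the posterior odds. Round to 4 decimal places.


Bayes' rule in odds form: posterior odds = prior odds * LR
= (10 * 12) / (9 * 6)
= 120/54 = 2.2222

2.2222


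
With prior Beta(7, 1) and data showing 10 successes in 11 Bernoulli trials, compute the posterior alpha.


Conjugate update: alpha_posterior = alpha_prior + k
= 7 + 10 = 17

17


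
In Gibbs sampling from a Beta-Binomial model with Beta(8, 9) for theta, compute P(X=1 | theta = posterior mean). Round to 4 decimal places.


Posterior mean = alpha/(alpha+beta) = 8/17 = 0.4706
P(X=1|theta=mean) = theta = 0.4706

0.4706


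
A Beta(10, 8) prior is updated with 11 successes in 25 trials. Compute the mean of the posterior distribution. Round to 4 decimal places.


After update: Beta(21, 22)
Mean = 21 / (21 + 22) = 21 / 43
= 0.4884

0.4884


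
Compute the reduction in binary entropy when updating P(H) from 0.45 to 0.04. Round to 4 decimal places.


H_before = -p*log2(p) - (1-p)*log2(1-p) for p=0.45: 0.9928
H_after for p=0.04: 0.2423
Reduction = 0.9928 - 0.2423 = 0.7505

0.7505


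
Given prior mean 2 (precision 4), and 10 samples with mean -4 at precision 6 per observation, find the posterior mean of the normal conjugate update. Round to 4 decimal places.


The posterior mean is a precision-weighted average of prior and data.
Post. prec. = 4 + 60 = 64
Post. mean = (8 + -240)/64 = -232/64 = -3.625

-3.625


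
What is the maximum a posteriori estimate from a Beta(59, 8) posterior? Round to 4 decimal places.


The MAP estimate equals the mode of the distribution.
Mode of Beta(a,b) = (a-1)/(a+b-2)
= 58/65
= 0.8923

0.8923


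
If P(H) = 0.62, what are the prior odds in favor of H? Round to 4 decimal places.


Prior odds = P(H) / (1 - P(H))
= 0.62 / 0.38
= 1.6316

1.6316


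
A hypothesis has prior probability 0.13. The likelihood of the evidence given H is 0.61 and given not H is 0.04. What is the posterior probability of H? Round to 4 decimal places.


Using Bayes' theorem:
P(E) = 0.13 * 0.61 + 0.87 * 0.04
P(E) = 0.1141
P(H|E) = (0.13 * 0.61) / 0.1141 = 0.695

0.695


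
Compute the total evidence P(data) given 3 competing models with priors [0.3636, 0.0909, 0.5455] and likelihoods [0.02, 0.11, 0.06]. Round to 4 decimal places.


Marginal likelihood = sum P(model_i) * P(data|model_i)
Model 1: 0.3636 * 0.02 = 0.0073
Model 2: 0.0909 * 0.11 = 0.01
Model 3: 0.5455 * 0.06 = 0.0327
Total = 0.05

0.05


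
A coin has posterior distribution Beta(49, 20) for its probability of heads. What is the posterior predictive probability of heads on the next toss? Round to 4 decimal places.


Posterior predictive = E[theta] = alpha/(alpha+beta)
= 49/69
= 0.7101

0.7101


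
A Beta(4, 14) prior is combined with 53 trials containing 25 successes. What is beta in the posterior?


In conjugate updating:
beta_posterior = beta_prior + (n - k)
= 14 + (53 - 25)
= 14 + 28 = 42

42


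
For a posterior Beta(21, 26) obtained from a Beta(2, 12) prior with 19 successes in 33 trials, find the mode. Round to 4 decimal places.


Mode = (alpha - 1) / (alpha + beta - 2)
= 20 / 45
= 0.4444

0.4444


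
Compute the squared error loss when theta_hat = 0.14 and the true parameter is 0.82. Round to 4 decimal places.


L = (theta_hat - theta_true)^2
= (0.14 - 0.82)^2
= -0.68^2 = 0.4624

0.4624


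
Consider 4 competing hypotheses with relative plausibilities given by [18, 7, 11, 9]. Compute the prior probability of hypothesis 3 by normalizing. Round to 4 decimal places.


Sum of weights = 18 + 7 + 11 + 9 = 45
Normalized prior for H3 = 11 / 45
= 0.2444

0.2444


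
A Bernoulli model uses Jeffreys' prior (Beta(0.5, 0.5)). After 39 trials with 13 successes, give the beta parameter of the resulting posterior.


Posterior = Beta(prior_alpha + successes, prior_beta + failures)
= Beta(0.5 + 13, 0.5 + 26)
Posterior beta = 0.5 + (n - k) = 0.5 + 26 = 26.5

26.5


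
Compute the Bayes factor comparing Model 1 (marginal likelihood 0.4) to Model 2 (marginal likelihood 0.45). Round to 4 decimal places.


BF12 = marginal likelihood of M1 / marginal likelihood of M2
= 0.4/0.45
= 0.8889

0.8889


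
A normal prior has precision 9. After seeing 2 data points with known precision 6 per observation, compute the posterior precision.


In the conjugate normal model, precisions add:
tau_posterior = tau_prior + n * tau_data
= 9 + 2*6 = 21

21


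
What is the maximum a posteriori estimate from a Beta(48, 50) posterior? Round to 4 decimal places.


The MAP estimate equals the mode of the distribution.
Mode of Beta(a,b) = (a-1)/(a+b-2)
= 47/96
= 0.4896

0.4896


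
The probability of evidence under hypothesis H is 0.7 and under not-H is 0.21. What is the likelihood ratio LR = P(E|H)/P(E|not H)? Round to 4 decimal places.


LR = 0.7 / 0.21
= 3.3333

3.3333


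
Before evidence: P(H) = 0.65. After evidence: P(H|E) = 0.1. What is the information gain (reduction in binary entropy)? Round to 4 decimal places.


Prior entropy = 0.9341
Posterior entropy = 0.469
Information gain = 0.9341 - 0.469 = 0.4651

0.4651


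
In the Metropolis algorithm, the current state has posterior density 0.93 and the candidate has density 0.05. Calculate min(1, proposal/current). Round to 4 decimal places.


Ratio = 0.05/0.93 = 0.0538
Acceptance probability = min(1, 0.0538)
= 0.0538

0.0538


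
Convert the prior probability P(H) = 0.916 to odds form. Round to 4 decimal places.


P(not H) = 1 - 0.916 = 0.084
Odds = 0.916 / 0.084 = 10.9048

10.9048


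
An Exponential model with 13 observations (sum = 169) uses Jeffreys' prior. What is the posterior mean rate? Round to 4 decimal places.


Posterior Gamma(13, 169)
E[lambda] = 13/169 = 0.0769

0.0769


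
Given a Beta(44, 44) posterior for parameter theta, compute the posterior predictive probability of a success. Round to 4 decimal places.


For a Beta-Bernoulli model, the predictive probability is the mean:
P(success) = 44/(44+44) = 44/88 = 0.5

0.5


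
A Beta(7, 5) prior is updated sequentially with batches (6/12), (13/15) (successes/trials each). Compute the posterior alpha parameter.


Sequential conjugate updating is equivalent to a single batch update.
Total successes across all batches = 19
alpha_posterior = alpha_prior + total_successes = 7 + 19
= 26

26


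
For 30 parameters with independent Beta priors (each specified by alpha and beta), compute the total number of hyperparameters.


A Beta prior has 2 hyperparameters per parameter.
Total = 30 * 2 = 60

60


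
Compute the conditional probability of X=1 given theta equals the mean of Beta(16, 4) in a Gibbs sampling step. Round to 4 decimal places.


Mean of Beta(16, 4) = 0.8
P(X=1 | theta=0.8) = 0.8

0.8


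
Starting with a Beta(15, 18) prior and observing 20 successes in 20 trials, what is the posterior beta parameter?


Posterior beta = prior beta + failures
Failures = 20 - 20 = 0
beta_post = 18 + 0 = 18

18


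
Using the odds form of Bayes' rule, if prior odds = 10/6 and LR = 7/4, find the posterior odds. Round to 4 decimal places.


Bayes' rule in odds form: posterior odds = prior odds * LR
= (10 * 7) / (6 * 4)
= 70/24 = 2.9167

2.9167


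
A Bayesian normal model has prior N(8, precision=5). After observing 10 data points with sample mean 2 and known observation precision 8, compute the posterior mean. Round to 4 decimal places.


Posterior mean = (prior_precision * prior_mean + n * data_precision * data_mean) / (prior_precision + n * data_precision)
Numerator = 5*8 + 10*8*2 = 200
Denominator = 5 + 10*8 = 85
Posterior mean = 2.3529

2.3529


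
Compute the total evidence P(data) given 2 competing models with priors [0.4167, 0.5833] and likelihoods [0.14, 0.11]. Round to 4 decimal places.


Marginal likelihood = sum P(model_i) * P(data|model_i)
Model 1: 0.4167 * 0.14 = 0.0583
Model 2: 0.5833 * 0.11 = 0.0642
Total = 0.1225

0.1225


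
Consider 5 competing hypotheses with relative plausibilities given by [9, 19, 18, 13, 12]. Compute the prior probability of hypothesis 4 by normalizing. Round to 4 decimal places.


Sum of weights = 9 + 19 + 18 + 13 + 12 = 71
Normalized prior for H4 = 13 / 71
= 0.1831

0.1831


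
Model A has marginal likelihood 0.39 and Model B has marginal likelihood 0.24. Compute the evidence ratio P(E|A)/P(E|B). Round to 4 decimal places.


Evidence ratio = P(E|A) / P(E|B)
= 0.39 / 0.24
= 1.625

1.625


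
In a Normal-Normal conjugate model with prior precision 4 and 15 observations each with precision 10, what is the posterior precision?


Posterior precision = prior precision + n * observation precision
= 4 + 15 * 10
= 4 + 150 = 154

154


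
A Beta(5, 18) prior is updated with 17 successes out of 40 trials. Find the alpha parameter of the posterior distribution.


In the Beta-Binomial conjugate update:
alpha_post = alpha_prior + successes
= 5 + 17
= 22

22


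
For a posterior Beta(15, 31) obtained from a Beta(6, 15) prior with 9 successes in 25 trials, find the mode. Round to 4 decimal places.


Mode = (alpha - 1) / (alpha + beta - 2)
= 14 / 44
= 0.3182

0.3182


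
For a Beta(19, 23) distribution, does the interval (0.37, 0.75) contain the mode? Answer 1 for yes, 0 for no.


Mode of Beta(a,b) = (a-1)/(a+b-2)
= (19-1)/(19+23-2) = 0.45
Check: 0.37 <= 0.45 <= 0.75?
Result: 1

1


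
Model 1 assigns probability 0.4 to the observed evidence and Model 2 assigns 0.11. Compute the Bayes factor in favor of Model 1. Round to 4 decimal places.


BF = P(data|M1) / P(data|M2)
= 0.4 / 0.11 = 3.6364

3.6364


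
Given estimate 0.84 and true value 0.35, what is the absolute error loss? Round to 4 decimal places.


Absolute error = |estimate - true|
= |0.49| = 0.49

0.49


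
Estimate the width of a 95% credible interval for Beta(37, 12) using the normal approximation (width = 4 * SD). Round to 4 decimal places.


For Beta(a,b): Var = ab/((a+b)^2(a+b+1))
Var = 0.0037, SD = 0.0608
Approximate 95% CI width = 4 * 0.0608 = 0.2433

0.2433


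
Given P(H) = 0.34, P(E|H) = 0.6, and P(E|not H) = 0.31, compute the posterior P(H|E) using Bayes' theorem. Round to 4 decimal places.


By Bayes' theorem: P(H|E) = P(E|H)*P(H) / P(E)
P(E) = P(E|H)*P(H) + P(E|not H)*P(not H)
P(E) = 0.6*0.34 + 0.31*0.66 = 0.4086
P(H|E) = 0.6*0.34 / 0.4086 = 0.4993

0.4993


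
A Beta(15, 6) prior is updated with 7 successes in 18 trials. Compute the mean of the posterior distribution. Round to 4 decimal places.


After update: Beta(22, 17)
Mean = 22 / (22 + 17) = 22 / 39
= 0.5641

0.5641


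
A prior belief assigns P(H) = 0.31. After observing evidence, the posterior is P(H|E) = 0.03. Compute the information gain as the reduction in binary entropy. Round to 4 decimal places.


H(prior) = -0.31*log2(0.31) - 0.69*log2(0.69)
= 0.8932
H(post) = -0.03*log2(0.03) - 0.97*log2(0.97)
= 0.1944
IG = 0.8932 - 0.1944 = 0.6988

0.6988


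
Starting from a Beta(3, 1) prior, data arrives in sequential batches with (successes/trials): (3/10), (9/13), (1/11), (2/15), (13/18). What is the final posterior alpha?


In sequential Bayesian updating, we sum all successes.
Total successes = 28
Final alpha = 3 + 28 = 31

31


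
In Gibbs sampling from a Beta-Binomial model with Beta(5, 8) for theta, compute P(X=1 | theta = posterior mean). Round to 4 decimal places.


Posterior mean = alpha/(alpha+beta) = 5/13 = 0.3846
P(X=1|theta=mean) = theta = 0.3846

0.3846


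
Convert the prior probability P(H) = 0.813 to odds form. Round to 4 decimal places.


P(not H) = 1 - 0.813 = 0.187
Odds = 0.813 / 0.187 = 4.3476

4.3476


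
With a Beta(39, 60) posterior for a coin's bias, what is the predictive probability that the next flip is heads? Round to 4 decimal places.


The predictive probability equals the posterior mean.
P(next = heads) = alpha / (alpha + beta)
= 39 / 99 = 0.3939

0.3939


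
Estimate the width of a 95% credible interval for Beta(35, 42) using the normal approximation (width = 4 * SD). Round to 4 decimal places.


For Beta(a,b): Var = ab/((a+b)^2(a+b+1))
Var = 0.0032, SD = 0.0564
Approximate 95% CI width = 4 * 0.0564 = 0.2255

0.2255


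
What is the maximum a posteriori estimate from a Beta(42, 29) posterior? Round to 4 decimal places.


The MAP estimate equals the mode of the distribution.
Mode of Beta(a,b) = (a-1)/(a+b-2)
= 41/69
= 0.5942

0.5942


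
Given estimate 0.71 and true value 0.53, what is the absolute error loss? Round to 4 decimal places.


Absolute error = |estimate - true|
= |0.18| = 0.18

0.18


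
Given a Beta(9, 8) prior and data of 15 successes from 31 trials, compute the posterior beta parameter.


Number of failures = 31 - 15 = 16
Posterior beta = 8 + 16 = 24

24


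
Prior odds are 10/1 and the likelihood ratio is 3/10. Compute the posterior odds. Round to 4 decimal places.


Posterior odds = prior odds * likelihood ratio
= (10/1) * (3/10)
= 30 / 10
= 3.0

3.0


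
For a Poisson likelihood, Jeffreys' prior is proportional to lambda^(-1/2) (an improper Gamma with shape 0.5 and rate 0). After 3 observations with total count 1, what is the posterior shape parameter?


Jeffreys' prior for Poisson is proportional to lambda^(-1/2).
Posterior is Gamma(0.5 + S, 0 + n) = Gamma(0.5 + 1, 3).
Posterior shape = 0.5 + S = 0.5 + 1 = 1.5

1.5


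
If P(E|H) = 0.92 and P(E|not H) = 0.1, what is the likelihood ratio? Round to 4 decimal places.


Likelihood ratio = P(E|H) / P(E|not H)
= 0.92 / 0.1
= 9.2

9.2


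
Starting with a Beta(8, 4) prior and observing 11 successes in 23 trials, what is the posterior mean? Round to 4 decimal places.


Posterior parameters: alpha = 8 + 11 = 19
beta = 4 + 12 = 16
Posterior mean = alpha / (alpha + beta) = 19 / 35
= 0.5429

0.5429


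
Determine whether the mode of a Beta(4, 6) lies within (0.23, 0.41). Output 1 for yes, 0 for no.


First find the mode: (a-1)/(a+b-2) = 0.375
Is 0.375 in (0.23, 0.41)? 1

1


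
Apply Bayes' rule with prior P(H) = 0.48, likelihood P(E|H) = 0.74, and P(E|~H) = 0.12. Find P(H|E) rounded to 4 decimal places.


Step 1: Compute marginal P(E) = P(E|H)P(H) + P(E|~H)P(~H)
= 0.74*0.48 + 0.12*0.52 = 0.4176
Step 2: P(H|E) = P(E|H)P(H)/P(E) = 0.3552/0.4176
= 0.8506

0.8506


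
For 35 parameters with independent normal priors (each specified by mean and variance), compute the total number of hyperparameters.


A normal prior has 2 hyperparameters per parameter.
Total = 35 * 2 = 70

70


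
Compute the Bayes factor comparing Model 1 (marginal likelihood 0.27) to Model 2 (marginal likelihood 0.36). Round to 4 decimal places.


BF12 = marginal likelihood of M1 / marginal likelihood of M2
= 0.27/0.36
= 0.75

0.75


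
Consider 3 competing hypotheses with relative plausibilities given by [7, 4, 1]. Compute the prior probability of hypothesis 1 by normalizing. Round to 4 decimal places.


Sum of weights = 7 + 4 + 1 = 12
Normalized prior for H1 = 7 / 12
= 0.5833

0.5833


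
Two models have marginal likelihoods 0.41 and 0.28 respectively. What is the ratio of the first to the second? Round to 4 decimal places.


Evidence ratio = 0.41 / 0.28
= 1.4643

1.4643


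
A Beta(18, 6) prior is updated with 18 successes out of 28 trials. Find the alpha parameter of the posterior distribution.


In the Beta-Binomial conjugate update:
alpha_post = alpha_prior + successes
= 18 + 18
= 36

36


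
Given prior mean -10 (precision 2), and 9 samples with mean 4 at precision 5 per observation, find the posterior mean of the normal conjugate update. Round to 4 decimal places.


The posterior mean is a precision-weighted average of prior and data.
Post. prec. = 2 + 45 = 47
Post. mean = (-20 + 180)/47 = 160/47 = 3.4043

3.4043


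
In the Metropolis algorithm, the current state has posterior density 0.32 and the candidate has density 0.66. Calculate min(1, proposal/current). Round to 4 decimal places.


Ratio = 0.66/0.32 = 2.0625
Acceptance probability = min(1, 2.0625)
= 1.0

1.0


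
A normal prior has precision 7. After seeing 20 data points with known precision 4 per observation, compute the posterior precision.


In the conjugate normal model, precisions add:
tau_posterior = tau_prior + n * tau_data
= 7 + 20*4 = 87

87


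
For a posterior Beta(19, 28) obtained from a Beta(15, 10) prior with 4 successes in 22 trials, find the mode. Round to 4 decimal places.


Mode = (alpha - 1) / (alpha + beta - 2)
= 18 / 45
= 0.4

0.4


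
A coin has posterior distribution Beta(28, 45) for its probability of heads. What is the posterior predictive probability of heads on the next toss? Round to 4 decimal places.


Posterior predictive = E[theta] = alpha/(alpha+beta)
= 28/73
= 0.3836

0.3836


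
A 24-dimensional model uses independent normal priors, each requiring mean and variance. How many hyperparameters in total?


Per parameter: 2 (mean and variance).
Total = 24 * 2 = 48

48


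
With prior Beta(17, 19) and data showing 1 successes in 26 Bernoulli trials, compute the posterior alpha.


Conjugate update: alpha_posterior = alpha_prior + k
= 17 + 1 = 18

18


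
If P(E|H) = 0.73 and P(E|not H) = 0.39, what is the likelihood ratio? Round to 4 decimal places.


Likelihood ratio = P(E|H) / P(E|not H)
= 0.73 / 0.39
= 1.8718

1.8718


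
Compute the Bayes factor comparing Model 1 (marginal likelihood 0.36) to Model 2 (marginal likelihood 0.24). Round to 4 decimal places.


BF12 = marginal likelihood of M1 / marginal likelihood of M2
= 0.36/0.24
= 1.5

1.5


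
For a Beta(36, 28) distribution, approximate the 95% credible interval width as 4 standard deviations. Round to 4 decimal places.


Variance of Beta(a,b) = ab / ((a+b)^2 * (a+b+1))
= 36*28 / ((64)^2 * 65)
= 0.0038
SD = sqrt(0.0038) = 0.0615
Width = 4 * SD = 0.2461

0.2461


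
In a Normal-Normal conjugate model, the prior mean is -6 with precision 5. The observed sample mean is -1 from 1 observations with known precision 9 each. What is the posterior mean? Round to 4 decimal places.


Posterior precision = tau0 + n*tau = 5 + 1*9 = 14
Posterior mean = (tau0*mu0 + n*tau*xbar) / posterior_precision
= (5*-6 + 1*9*-1) / 14
= -39 / 14 = -2.7857

-2.7857


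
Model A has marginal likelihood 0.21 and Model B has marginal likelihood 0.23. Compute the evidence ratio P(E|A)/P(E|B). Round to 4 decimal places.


Evidence ratio = P(E|A) / P(E|B)
= 0.21 / 0.23
= 0.913

0.913


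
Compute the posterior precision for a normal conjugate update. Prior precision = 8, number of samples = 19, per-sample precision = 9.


tau_post = tau_0 + n * tau
= 8 + 19 * 9 = 179

179


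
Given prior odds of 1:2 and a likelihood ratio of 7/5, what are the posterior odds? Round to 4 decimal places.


Posterior odds = prior odds * LR
Prior odds = 1/2 = 0.5
LR = 7/5 = 1.4
Posterior odds = 0.5 * 1.4 = 0.7

0.7


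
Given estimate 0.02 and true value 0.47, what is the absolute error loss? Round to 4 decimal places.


Absolute error = |estimate - true|
= |-0.45| = 0.45

0.45


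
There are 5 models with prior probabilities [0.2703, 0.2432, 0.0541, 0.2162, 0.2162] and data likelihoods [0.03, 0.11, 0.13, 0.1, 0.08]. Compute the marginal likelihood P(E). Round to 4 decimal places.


P(E) = sum over models of P(M_i) * P(E|M_i)
= 0.2703*0.03 + 0.2432*0.11 + 0.0541*0.13 + 0.2162*0.1 + 0.2162*0.08
= 0.0808

0.0808


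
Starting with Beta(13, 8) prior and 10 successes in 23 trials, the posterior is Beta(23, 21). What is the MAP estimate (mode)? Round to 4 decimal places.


The mode of Beta(a, b) when a > 1 and b > 1 is (a-1)/(a+b-2)
= (23 - 1) / (23 + 21 - 2)
= 22 / 42
= 0.5238

0.5238


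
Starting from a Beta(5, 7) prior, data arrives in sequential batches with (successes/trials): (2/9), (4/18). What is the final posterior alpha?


In sequential Bayesian updating, we sum all successes.
Total successes = 6
Final alpha = 5 + 6 = 11

11


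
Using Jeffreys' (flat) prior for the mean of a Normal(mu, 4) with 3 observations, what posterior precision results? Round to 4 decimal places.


Flat prior means prior precision is 0.
Posterior precision = n / sigma^2 = 3/4 = 0.75

0.75


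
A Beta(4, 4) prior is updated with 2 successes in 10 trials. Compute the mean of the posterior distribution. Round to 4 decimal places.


After update: Beta(6, 12)
Mean = 6 / (6 + 12) = 6 / 18
= 0.3333

0.3333


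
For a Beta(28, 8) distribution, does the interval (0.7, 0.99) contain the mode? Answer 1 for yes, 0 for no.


Mode of Beta(a,b) = (a-1)/(a+b-2)
= (28-1)/(28+8-2) = 0.7941
Check: 0.7 <= 0.7941 <= 0.99?
Result: 1

1


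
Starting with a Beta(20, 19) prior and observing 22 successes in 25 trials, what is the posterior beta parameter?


Posterior beta = prior beta + failures
Failures = 25 - 22 = 3
beta_post = 19 + 3 = 22

22


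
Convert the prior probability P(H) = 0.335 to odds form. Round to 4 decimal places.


P(not H) = 1 - 0.335 = 0.665
Odds = 0.335 / 0.665 = 0.5038

0.5038


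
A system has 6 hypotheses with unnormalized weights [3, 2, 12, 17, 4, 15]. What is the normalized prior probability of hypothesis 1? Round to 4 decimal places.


The normalized prior is the weight divided by the total.
Total weight = 53
P(H1) = 3 / 53 = 0.0566

0.0566


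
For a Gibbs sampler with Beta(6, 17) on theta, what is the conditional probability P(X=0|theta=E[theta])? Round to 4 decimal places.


E[theta] = 6/(6+17) = 0.2609
P(X=0|theta) = 1 - theta = 0.7391

0.7391


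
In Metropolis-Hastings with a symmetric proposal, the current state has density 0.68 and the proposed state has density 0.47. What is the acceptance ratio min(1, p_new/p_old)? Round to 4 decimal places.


Ratio = p_new / p_old = 0.47 / 0.68 = 0.6912
Acceptance = min(1, 0.6912) = 0.6912

0.6912


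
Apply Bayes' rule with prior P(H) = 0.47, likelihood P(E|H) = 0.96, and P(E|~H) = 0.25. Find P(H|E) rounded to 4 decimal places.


Step 1: Compute marginal P(E) = P(E|H)P(H) + P(E|~H)P(~H)
= 0.96*0.47 + 0.25*0.53 = 0.5837
Step 2: P(H|E) = P(E|H)P(H)/P(E) = 0.4512/0.5837
= 0.773

0.773
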